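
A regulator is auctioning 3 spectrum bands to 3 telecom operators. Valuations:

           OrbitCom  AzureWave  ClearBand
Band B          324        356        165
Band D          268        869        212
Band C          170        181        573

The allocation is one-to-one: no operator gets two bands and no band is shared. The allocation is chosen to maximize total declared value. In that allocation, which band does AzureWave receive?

AzureWave receives Band D.

Optimal: OrbitCom→Band B ($324M), AzureWave→Band D ($869M), ClearBand→Band C ($573M) — total 324+869+573 = $1766M.
Next-best assignment: OrbitCom→Band C, AzureWave→Band D, ClearBand→Band B = $1204M.
Every other assignment is strictly worse.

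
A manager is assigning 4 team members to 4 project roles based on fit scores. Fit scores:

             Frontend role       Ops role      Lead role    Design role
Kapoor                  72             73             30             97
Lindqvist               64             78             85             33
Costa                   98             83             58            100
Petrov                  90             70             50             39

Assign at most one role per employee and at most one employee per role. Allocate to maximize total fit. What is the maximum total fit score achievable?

This is a one-to-one assignment (maximum-weight bipartite matching).
Optimal: Kapoor→Design role (97 pts), Lindqvist→Lead role (85 pts), Costa→Ops role (83 pts), Petrov→Frontend role (90 pts) — total 97+85+83+90 = 355 pts.
Max-entry greedy (repeatedly take the single best remaining cell) gives 348 pts, worse by 7.
Next-best assignment: Kapoor→Design role, Lindqvist→Lead role, Costa→Frontend role, Petrov→Ops role = 350 pts.
No other one-to-one assignment exceeds 355 pts.

Maximum total: 355 pts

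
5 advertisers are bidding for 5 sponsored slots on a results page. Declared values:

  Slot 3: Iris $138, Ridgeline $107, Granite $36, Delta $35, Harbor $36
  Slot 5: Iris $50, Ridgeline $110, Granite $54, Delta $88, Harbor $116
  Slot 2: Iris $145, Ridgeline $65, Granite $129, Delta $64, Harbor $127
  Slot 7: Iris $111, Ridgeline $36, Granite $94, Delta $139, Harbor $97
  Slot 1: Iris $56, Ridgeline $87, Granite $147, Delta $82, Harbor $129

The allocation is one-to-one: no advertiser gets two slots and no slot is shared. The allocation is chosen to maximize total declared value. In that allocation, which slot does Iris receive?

Optimal: Iris→Slot 3 ($138), Ridgeline→Slot 5 ($110), Granite→Slot 1 ($147), Delta→Slot 7 ($139), Harbor→Slot 2 ($127) — total 138+110+147+139+127 = $661.
Row-greedy (each advertiser in turn takes its best remaining slot) gives $577, worse by 84.
Iris's own top slot is Slot 2 ($145), but forcing Iris→Slot 2 and reassigning the rest optimally gives only $654 — worse by 7.

Iris receives Slot 3.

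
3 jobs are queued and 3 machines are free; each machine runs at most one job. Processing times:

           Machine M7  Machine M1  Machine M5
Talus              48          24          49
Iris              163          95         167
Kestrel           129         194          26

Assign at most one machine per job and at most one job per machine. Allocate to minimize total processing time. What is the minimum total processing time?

Minimum total: 169 min

This is a one-to-one assignment (minimum-cost bipartite matching).
Optimal: Talus→Machine M7 (48 min), Iris→Machine M1 (95 min), Kestrel→Machine M5 (26 min) — total 48+95+26 = 169 min.
Row-greedy (each job in turn takes its cheapest remaining machine) gives 213 min, worse by 44.
Swapping Iris↔Talus (Iris→Machine M7 163 min, Talus→Machine M1 24 min) adds 44.
Every other assignment is strictly worse.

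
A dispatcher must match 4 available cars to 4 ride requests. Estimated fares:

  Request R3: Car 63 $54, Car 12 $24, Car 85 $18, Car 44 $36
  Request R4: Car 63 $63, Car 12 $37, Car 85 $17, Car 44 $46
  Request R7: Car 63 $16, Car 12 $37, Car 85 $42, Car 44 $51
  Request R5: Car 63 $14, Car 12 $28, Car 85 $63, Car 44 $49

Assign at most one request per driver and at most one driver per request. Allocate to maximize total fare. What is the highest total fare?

Optimal: Car 63→Request R3 ($54), Car 12→Request R4 ($37), Car 85→Request R5 ($63), Car 44→Request R7 ($51) — total 54+37+63+51 = $205.
Next-best assignment: Car 63→Request R4, Car 12→Request R3, Car 85→Request R5, Car 44→Request R7 = $201.
Checked against all permutations: $205 is optimal.

Max total: $205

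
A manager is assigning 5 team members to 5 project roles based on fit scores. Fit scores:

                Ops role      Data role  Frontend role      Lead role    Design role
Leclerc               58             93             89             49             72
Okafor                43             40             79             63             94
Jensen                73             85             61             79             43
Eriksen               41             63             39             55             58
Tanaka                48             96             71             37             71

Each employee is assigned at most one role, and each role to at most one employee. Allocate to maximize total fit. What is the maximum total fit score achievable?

Maximum total: 407 pts

Optimal: Leclerc→Frontend role (89 pts), Okafor→Design role (94 pts), Jensen→Ops role (73 pts), Eriksen→Lead role (55 pts), Tanaka→Data role (96 pts) — total 89+94+73+55+96 = 407 pts.
Row-greedy (each employee in turn takes its best remaining role) gives 378 pts, worse by 29.
Next-best assignment: Leclerc→Frontend role, Okafor→Design role, Jensen→Lead role, Eriksen→Ops role, Tanaka→Data role = 399 pts.
Checked against all permutations: 407 pts is optimal.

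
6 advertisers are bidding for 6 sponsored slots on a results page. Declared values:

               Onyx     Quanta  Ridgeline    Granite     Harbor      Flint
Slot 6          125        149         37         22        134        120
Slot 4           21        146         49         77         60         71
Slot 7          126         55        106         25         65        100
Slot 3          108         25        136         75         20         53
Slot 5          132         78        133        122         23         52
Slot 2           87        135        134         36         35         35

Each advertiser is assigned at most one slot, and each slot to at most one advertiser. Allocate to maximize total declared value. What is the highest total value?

Max total: $744

Treat this as an assignment problem: match each advertiser to one slot.
Optimal: Onyx→Slot 3 ($108), Quanta→Slot 4 ($146), Ridgeline→Slot 2 ($134), Granite→Slot 5 ($122), Harbor→Slot 6 ($134), Flint→Slot 7 ($100) — total 108+146+134+122+134+100 = $744.
Row-greedy (each advertiser in turn takes its best remaining slot) gives $594, worse by 150.
Checked against all permutations: $744 is optimal.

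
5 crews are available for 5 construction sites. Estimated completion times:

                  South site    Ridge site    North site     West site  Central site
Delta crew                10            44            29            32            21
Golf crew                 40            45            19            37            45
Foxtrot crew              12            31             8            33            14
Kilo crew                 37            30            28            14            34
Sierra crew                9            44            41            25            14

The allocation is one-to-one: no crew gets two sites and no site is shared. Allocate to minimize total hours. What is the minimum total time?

This is a one-to-one assignment (minimum-cost bipartite matching).
Optimal: Delta crew→South site (10 hours), Golf crew→North site (19 hours), Foxtrot crew→Ridge site (31 hours), Kilo crew→West site (14 hours), Sierra crew→Central site (14 hours) — total 10+19+31+14+14 = 88 hours.
Row-greedy (each crew in turn takes its cheapest remaining site) gives 101 hours, worse by 13.
Next-best assignment: Delta crew→South site, Golf crew→Ridge site, Foxtrot crew→North site, Kilo crew→West site, Sierra crew→Central site = 91 hours.

Minimum total: 88 hours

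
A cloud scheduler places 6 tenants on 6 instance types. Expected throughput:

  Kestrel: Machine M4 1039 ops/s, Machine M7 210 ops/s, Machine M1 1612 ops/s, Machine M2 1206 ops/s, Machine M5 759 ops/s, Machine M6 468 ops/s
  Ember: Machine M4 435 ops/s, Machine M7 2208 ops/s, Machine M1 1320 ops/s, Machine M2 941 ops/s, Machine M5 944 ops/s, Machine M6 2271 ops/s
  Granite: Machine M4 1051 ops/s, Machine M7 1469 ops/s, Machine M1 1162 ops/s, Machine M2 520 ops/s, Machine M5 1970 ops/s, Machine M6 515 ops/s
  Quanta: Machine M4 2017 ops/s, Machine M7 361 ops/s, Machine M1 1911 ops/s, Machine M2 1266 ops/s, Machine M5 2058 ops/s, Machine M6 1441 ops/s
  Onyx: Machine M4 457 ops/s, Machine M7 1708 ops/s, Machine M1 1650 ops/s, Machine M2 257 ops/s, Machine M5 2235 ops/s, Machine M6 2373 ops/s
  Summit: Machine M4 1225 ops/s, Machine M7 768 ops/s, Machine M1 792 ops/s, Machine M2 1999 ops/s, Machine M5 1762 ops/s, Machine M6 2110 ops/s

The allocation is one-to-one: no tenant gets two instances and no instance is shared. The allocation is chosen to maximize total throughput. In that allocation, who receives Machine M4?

Treat this as an assignment problem: match each tenant to one instance.
Optimal: Kestrel→Machine M1 (1612 ops/s), Ember→Machine M7 (2208 ops/s), Granite→Machine M5 (1970 ops/s), Quanta→Machine M4 (2017 ops/s), Onyx→Machine M6 (2373 ops/s), Summit→Machine M2 (1999 ops/s) — total 1612+2208+1970+2017+2373+1999 = 12179 ops/s.
Every other assignment is strictly worse.
Quanta's own top instance is Machine M5 (2058 ops/s), but forcing Quanta→Machine M5 and reassigning the rest optimally gives only 11301 ops/s — worse by 878.

Quanta receives Machine M4.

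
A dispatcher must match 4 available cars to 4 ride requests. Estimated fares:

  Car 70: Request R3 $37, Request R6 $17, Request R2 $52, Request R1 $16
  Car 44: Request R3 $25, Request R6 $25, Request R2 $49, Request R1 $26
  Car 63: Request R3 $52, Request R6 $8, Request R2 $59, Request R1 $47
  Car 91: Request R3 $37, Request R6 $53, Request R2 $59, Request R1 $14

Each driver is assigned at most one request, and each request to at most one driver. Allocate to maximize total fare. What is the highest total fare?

Max total: $186

Optimal: Car 70→Request R3 ($37), Car 44→Request R2 ($49), Car 63→Request R1 ($47), Car 91→Request R6 ($53) — total 37+49+47+53 = $186.
Column-greedy (each request in turn goes to its best remaining driver) gives $183, worse by 3.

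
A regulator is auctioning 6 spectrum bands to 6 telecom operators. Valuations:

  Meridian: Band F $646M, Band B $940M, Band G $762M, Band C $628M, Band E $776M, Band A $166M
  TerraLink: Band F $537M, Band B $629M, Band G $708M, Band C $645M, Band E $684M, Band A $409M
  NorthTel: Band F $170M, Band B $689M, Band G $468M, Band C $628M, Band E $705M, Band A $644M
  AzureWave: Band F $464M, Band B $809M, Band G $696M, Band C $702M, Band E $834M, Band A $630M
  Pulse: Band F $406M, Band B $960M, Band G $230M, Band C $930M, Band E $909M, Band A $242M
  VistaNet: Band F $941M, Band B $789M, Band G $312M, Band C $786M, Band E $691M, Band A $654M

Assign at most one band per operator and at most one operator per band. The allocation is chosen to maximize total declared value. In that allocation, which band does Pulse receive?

Pulse receives Band C.

Treat this as an assignment problem: match each operator to one band.
Optimal: Meridian→Band B ($940M), TerraLink→Band G ($708M), NorthTel→Band A ($644M), AzureWave→Band E ($834M), Pulse→Band C ($930M), VistaNet→Band F ($941M) — total 940+708+644+834+930+941 = $4997M.
Max-entry greedy (repeatedly take the single best remaining cell) gives $4786M, worse by 211.
Swapping AzureWave↔TerraLink (AzureWave→Band G $696M, TerraLink→Band E $684M) loses 162.
No other one-to-one assignment exceeds $4997M.
Pulse's own top band is Band B ($960M), but forcing Pulse→Band B and reassigning the rest optimally gives only $4786M — worse by 211.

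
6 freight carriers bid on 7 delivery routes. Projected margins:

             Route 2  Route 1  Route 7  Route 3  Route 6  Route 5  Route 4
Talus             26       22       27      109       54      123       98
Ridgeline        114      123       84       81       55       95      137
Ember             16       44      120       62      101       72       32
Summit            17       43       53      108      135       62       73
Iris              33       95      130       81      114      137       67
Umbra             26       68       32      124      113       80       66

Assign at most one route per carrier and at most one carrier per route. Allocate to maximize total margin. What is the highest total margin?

Optimal: Talus→Route 4 ($98k), Ridgeline→Route 1 ($123k), Ember→Route 7 ($120k), Summit→Route 6 ($135k), Iris→Route 5 ($137k), Umbra→Route 3 ($124k) — total 98+123+120+135+137+124 = $737k.
Max-entry greedy (repeatedly take the single best remaining cell) gives $679k, worse by 58.
Next-best assignment: Talus→Route 5, Ridgeline→Route 4, Ember→Route 7, Summit→Route 6, Iris→Route 1, Umbra→Route 3 = $734k.

Maximum total: $737k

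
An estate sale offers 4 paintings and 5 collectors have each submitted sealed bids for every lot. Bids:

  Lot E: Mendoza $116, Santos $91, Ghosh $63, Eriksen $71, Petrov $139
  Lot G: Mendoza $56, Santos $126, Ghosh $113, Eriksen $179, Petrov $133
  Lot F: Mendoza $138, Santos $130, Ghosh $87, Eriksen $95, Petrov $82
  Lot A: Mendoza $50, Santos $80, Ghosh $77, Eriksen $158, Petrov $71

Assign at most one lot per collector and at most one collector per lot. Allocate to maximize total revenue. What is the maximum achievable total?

Treat this as an assignment problem: match each collector to one lot.
Optimal: Petrov→Lot E ($139), Santos→Lot G ($126), Mendoza→Lot F ($138), Eriksen→Lot A ($158) — total 139+126+138+158 = $561.
Column-greedy (each lot in turn goes to its best remaining collector) gives $536, worse by 25.
Next-best assignment: Petrov→Lot E, Ghosh→Lot G, Mendoza→Lot F, Eriksen→Lot A = $548.
Swapping Mendoza↔Eriksen (Mendoza→Lot A $50, Eriksen→Lot F $95) loses 151.

Max total: $561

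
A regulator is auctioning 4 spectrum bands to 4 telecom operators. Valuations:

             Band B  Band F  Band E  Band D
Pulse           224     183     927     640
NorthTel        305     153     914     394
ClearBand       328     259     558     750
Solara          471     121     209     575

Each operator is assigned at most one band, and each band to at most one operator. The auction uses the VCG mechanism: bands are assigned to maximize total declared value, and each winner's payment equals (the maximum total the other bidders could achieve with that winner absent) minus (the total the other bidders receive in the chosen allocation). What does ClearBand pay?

ClearBand pays $457M.

Efficient allocation: Pulse→Band F ($183M), NorthTel→Band E ($914M), ClearBand→Band D ($750M), Solara→Band B ($471M); total welfare W = $2318M.
ClearBand receives Band D at value $750M, so the others get W − 750 = $1568M.
Without ClearBand: best allocation of the remaining 3 bidders over all 4 bands is Pulse→Band D ($640M), NorthTel→Band E ($914M), Solara→Band B ($471M), total $2025M.
VCG payment = (others' best without ClearBand) − (others' welfare with ClearBand) = 2025 − 1568 = $457M.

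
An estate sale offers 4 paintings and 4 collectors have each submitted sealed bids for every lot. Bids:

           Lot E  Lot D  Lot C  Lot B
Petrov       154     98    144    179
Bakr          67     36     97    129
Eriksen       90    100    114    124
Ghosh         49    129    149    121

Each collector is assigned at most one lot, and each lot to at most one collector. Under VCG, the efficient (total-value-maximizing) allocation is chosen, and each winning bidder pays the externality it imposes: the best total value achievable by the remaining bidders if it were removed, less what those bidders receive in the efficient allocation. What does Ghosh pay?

Ghosh pays $14.

Efficient allocation: Petrov→Lot E ($154), Bakr→Lot B ($129), Eriksen→Lot D ($100), Ghosh→Lot C ($149); total welfare W = $532.
Ghosh receives Lot C at value $149, so the others get W − 149 = $383.
Without Ghosh: best allocation of the remaining 3 bidders over all 4 lots is Petrov→Lot E ($154), Bakr→Lot B ($129), Eriksen→Lot C ($114), total $397.
VCG payment = (others' best without Ghosh) − (others' welfare with Ghosh) = 397 − 383 = $14.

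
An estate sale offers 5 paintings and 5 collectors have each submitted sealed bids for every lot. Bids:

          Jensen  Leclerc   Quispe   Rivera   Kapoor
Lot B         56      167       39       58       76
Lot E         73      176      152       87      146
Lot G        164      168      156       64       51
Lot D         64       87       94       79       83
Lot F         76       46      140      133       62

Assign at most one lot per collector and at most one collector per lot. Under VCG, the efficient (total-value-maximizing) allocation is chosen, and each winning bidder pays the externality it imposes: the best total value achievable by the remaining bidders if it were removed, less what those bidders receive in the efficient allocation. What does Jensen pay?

Efficient allocation: Jensen→Lot G ($164), Leclerc→Lot B ($167), Quispe→Lot D ($94), Rivera→Lot F ($133), Kapoor→Lot E ($146); total welfare W = $704.
Jensen receives Lot G at value $164, so the others get W − 164 = $540.
Without Jensen: best allocation of the remaining 4 bidders over all 5 lots is Leclerc→Lot B ($167), Quispe→Lot G ($156), Rivera→Lot F ($133), Kapoor→Lot E ($146), total $602.
VCG payment = (others' best without Jensen) − (others' welfare with Jensen) = 602 − 540 = $62.

Jensen pays $62.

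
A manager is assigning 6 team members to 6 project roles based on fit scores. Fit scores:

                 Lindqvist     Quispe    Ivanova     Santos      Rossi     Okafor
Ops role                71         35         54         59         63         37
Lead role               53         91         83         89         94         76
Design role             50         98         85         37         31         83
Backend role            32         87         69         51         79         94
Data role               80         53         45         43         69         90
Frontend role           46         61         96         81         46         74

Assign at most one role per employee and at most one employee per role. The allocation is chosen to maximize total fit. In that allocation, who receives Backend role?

Optimal: Lindqvist→Ops role (71 pts), Quispe→Design role (98 pts), Ivanova→Frontend role (96 pts), Santos→Lead role (89 pts), Rossi→Backend role (79 pts), Okafor→Data role (90 pts) — total 71+98+96+89+79+90 = 523 pts.
Column-greedy (each role in turn goes to its best remaining employee) gives 483 pts, worse by 40.
Swapping Rossi↔Lindqvist (Rossi→Ops role 63 pts, Lindqvist→Backend role 32 pts) loses 55.
Rossi's own top role is Lead role (94 pts), but forcing Rossi→Lead role and reassigning the rest optimally gives only 521 pts — worse by 2.

Rossi receives Backend role.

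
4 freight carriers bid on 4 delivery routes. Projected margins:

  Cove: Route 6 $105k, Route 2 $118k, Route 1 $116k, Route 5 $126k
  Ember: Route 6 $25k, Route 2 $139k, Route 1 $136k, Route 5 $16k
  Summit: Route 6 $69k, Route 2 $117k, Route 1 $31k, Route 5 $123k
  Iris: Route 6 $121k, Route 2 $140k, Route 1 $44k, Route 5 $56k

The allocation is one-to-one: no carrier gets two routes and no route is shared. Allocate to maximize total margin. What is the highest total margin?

Maximum total: $504k

Treat this as an assignment problem: match each carrier to one route.
Optimal: Cove→Route 6 ($105k), Ember→Route 1 ($136k), Summit→Route 5 ($123k), Iris→Route 2 ($140k) — total 105+136+123+140 = $504k.
Next-best assignment: Cove→Route 5, Ember→Route 1, Summit→Route 2, Iris→Route 6 = $500k.
No other one-to-one assignment exceeds $504k.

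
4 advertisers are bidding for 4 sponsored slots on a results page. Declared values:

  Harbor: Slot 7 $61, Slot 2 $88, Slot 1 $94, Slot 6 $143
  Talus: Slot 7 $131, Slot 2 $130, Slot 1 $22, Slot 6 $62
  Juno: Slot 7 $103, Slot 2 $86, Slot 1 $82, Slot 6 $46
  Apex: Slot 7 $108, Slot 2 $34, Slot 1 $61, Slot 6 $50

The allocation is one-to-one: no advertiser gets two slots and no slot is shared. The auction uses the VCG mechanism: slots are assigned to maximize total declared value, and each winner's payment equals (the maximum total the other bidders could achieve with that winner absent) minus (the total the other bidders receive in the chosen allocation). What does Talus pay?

Talus pays $4.

Efficient allocation: Harbor→Slot 6 ($143), Talus→Slot 2 ($130), Juno→Slot 1 ($82), Apex→Slot 7 ($108); total welfare W = $463.
Talus receives Slot 2 at value $130, so the others get W − 130 = $333.
Without Talus: best allocation of the remaining 3 bidders over all 4 slots is Harbor→Slot 6 ($143), Juno→Slot 2 ($86), Apex→Slot 7 ($108), total $337.
VCG payment = (others' best without Talus) − (others' welfare with Talus) = 337 − 333 = $4.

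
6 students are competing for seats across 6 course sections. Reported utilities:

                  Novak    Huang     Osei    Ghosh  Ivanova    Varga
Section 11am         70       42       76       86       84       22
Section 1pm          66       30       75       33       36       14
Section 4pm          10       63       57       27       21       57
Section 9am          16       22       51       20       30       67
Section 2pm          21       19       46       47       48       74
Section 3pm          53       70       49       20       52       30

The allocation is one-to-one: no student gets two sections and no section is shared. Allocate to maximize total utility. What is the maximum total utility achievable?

Optimal: Novak→Section 1pm (66 points), Huang→Section 3pm (70 points), Osei→Section 4pm (57 points), Ghosh→Section 11am (86 points), Ivanova→Section 2pm (48 points), Varga→Section 9am (67 points) — total 66+70+57+86+48+67 = 394 points.
Column-greedy (each section in turn goes to its best remaining student) gives 392 points, worse by 2.
Every other assignment is strictly worse.

Max total: 394 points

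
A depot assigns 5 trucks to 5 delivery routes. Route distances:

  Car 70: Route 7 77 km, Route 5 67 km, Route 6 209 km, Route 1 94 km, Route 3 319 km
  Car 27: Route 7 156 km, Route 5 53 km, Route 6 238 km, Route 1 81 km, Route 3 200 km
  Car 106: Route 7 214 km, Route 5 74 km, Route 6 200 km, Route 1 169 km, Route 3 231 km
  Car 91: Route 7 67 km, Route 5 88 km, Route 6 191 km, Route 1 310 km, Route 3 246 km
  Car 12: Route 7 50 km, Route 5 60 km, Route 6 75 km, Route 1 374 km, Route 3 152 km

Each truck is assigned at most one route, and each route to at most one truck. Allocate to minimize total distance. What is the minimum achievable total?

Minimum total: 510 km

Optimal: Car 70→Route 1 (94 km), Car 27→Route 3 (200 km), Car 106→Route 5 (74 km), Car 91→Route 7 (67 km), Car 12→Route 6 (75 km) — total 94+200+74+67+75 = 510 km.
Row-greedy (each truck in turn takes its cheapest remaining route) gives 567 km, worse by 57.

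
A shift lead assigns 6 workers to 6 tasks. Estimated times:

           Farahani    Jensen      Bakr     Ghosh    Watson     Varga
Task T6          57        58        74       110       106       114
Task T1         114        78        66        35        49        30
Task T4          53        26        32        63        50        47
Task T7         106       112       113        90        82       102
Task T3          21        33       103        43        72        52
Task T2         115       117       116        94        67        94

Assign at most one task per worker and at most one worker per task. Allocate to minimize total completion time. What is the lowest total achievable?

Optimal: Farahani→Task T3 (21 min), Jensen→Task T6 (58 min), Bakr→Task T4 (32 min), Ghosh→Task T7 (90 min), Watson→Task T2 (67 min), Varga→Task T1 (30 min) — total 21+58+32+90+67+30 = 298 min.
Column-greedy (each task in turn goes to its cheapest remaining worker) gives 354 min, worse by 56.
Checked against all permutations: 298 min is optimal.

Minimum total: 298 min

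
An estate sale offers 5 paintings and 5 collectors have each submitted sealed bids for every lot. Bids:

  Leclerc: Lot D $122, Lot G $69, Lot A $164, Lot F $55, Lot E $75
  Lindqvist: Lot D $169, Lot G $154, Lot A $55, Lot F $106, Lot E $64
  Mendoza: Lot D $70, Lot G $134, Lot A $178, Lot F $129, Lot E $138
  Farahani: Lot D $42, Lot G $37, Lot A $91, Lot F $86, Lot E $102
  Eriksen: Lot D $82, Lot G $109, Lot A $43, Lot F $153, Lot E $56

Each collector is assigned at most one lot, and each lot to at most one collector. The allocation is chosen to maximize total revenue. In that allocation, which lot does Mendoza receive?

Mendoza receives Lot G.

Optimal: Leclerc→Lot A ($164), Lindqvist→Lot D ($169), Mendoza→Lot G ($134), Farahani→Lot E ($102), Eriksen→Lot F ($153) — total 164+169+134+102+153 = $722.
Row-greedy (each collector in turn takes its best remaining lot) gives $666, worse by 56.
Next-best assignment: Leclerc→Lot D, Lindqvist→Lot G, Mendoza→Lot A, Farahani→Lot E, Eriksen→Lot F = $709.
Every other assignment is strictly worse.
Mendoza's own top lot is Lot A ($178), but forcing Mendoza→Lot A and reassigning the rest optimally gives only $709 — worse by 13.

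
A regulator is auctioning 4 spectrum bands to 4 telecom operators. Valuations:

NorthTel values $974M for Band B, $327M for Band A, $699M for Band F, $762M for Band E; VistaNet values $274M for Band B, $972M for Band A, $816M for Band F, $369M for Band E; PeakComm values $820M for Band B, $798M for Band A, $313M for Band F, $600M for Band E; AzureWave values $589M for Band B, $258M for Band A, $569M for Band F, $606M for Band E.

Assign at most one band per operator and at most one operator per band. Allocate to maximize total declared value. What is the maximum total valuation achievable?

Max total: $3194M

Optimal: NorthTel→Band B ($974M), VistaNet→Band F ($816M), PeakComm→Band A ($798M), AzureWave→Band E ($606M) — total 974+816+798+606 = $3194M.
Column-greedy (each band in turn goes to its best remaining operator) gives $3115M, worse by 79.
Next-best assignment: NorthTel→Band E, VistaNet→Band A, PeakComm→Band B, AzureWave→Band F = $3123M.
Swapping AzureWave↔VistaNet (AzureWave→Band F $569M, VistaNet→Band E $369M) loses 484.
Every other assignment is strictly worse.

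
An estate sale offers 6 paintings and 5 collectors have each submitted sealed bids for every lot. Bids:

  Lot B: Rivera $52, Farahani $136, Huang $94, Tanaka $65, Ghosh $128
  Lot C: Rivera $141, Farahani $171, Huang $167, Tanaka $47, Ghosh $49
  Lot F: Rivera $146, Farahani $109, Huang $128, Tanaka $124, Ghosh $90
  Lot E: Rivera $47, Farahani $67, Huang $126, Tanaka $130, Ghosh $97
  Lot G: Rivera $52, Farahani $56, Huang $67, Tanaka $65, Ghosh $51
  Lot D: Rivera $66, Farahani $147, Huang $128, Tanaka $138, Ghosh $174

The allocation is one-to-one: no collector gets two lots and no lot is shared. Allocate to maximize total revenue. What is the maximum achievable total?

This is the linear assignment problem.
Optimal: Rivera→Lot F ($146), Farahani→Lot B ($136), Huang→Lot C ($167), Tanaka→Lot E ($130), Ghosh→Lot D ($174) — total 146+136+167+130+174 = $753.
Max-entry greedy (repeatedly take the single best remaining cell) gives $715, worse by 38.
Next-best assignment: Rivera→Lot F, Farahani→Lot D, Huang→Lot C, Tanaka→Lot E, Ghosh→Lot B = $718.
Swapping Huang↔Rivera (Huang→Lot F $128, Rivera→Lot C $141) loses 44.
Checked against all permutations: $753 is optimal.

Maximum total: $753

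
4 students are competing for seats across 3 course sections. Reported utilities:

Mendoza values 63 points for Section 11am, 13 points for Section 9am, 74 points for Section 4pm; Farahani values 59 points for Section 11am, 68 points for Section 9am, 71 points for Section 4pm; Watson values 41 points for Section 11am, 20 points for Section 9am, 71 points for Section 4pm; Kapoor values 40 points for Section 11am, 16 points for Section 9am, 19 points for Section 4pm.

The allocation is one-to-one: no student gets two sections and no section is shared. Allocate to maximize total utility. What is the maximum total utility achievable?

Maximum total: 202 points

This is the linear assignment problem.
Optimal: Mendoza→Section 11am (63 points), Farahani→Section 9am (68 points), Watson→Section 4pm (71 points) — total 63+68+71 = 202 points.
Max-entry greedy (repeatedly take the single best remaining cell) gives 183 points, worse by 19.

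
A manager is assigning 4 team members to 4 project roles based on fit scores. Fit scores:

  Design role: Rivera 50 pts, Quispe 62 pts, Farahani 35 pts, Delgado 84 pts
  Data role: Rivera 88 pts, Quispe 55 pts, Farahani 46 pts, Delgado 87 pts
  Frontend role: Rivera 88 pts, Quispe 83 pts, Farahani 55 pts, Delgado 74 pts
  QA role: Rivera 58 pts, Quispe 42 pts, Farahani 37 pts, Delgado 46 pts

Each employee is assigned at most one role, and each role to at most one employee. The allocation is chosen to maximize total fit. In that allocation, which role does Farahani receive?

Optimal: Rivera→Data role (88 pts), Quispe→Frontend role (83 pts), Farahani→QA role (37 pts), Delgado→Design role (84 pts) — total 88+83+37+84 = 292 pts.
No other one-to-one assignment exceeds 292 pts.
Farahani's own top role is Frontend role (55 pts), but forcing Farahani→Frontend role and reassigning the rest optimally gives only 269 pts — worse by 23.

Farahani receives QA role.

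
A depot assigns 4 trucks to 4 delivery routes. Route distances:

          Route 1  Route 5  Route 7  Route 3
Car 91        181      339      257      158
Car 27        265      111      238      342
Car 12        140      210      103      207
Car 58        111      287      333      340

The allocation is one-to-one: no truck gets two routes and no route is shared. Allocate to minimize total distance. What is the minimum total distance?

Min total: 483 km

This is a one-to-one assignment (minimum-cost bipartite matching).
Optimal: Car 91→Route 3 (158 km), Car 27→Route 5 (111 km), Car 12→Route 7 (103 km), Car 58→Route 1 (111 km) — total 158+111+103+111 = 483 km.
Checked against all permutations: 483 km is optimal.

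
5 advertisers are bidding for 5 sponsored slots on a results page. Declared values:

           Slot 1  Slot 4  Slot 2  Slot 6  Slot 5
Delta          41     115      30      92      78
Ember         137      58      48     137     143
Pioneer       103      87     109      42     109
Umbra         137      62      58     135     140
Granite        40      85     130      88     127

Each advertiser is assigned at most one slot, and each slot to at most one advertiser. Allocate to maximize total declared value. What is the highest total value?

Optimal: Delta→Slot 4 ($115), Ember→Slot 6 ($137), Pioneer→Slot 5 ($109), Umbra→Slot 1 ($137), Granite→Slot 2 ($130) — total 115+137+109+137+130 = $628.
Max-entry greedy (repeatedly take the single best remaining cell) gives $567, worse by 61.
Next-best assignment: Delta→Slot 4, Ember→Slot 1, Pioneer→Slot 5, Umbra→Slot 6, Granite→Slot 2 = $626.

Max total: $628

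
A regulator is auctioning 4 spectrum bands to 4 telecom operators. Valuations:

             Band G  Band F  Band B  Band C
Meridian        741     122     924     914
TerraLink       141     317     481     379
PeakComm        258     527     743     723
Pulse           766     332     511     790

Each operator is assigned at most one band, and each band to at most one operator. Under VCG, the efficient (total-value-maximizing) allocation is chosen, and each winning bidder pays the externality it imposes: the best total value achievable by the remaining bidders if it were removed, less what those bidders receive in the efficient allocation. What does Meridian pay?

Efficient allocation: Meridian→Band C ($914M), TerraLink→Band F ($317M), PeakComm→Band B ($743M), Pulse→Band G ($766M); total welfare W = $2740M.
Meridian receives Band C at value $914M, so the others get W − 914 = $1826M.
Without Meridian: best allocation of the remaining 3 bidders over all 4 bands is TerraLink→Band B ($481M), PeakComm→Band C ($723M), Pulse→Band G ($766M), total $1970M.
VCG payment = (others' best without Meridian) − (others' welfare with Meridian) = 1970 − 1826 = $144M.

Meridian pays $144M.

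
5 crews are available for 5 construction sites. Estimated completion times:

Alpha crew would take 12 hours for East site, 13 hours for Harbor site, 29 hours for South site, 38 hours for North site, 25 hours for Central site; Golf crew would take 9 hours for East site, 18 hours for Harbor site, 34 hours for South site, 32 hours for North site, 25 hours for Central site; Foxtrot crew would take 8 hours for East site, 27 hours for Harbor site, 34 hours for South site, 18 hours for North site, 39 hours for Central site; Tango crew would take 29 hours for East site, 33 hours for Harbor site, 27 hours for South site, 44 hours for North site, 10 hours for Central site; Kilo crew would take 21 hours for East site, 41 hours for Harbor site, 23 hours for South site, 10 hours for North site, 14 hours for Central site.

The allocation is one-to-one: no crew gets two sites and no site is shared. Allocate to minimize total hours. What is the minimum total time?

Minimum total: 73 hours

Optimal: Alpha crew→Harbor site (13 hours), Golf crew→East site (9 hours), Foxtrot crew→North site (18 hours), Tango crew→Central site (10 hours), Kilo crew→South site (23 hours) — total 13+9+18+10+23 = 73 hours.
Column-greedy (each site in turn goes to its cheapest remaining crew) gives 86 hours, worse by 13.
Every other assignment is strictly worse.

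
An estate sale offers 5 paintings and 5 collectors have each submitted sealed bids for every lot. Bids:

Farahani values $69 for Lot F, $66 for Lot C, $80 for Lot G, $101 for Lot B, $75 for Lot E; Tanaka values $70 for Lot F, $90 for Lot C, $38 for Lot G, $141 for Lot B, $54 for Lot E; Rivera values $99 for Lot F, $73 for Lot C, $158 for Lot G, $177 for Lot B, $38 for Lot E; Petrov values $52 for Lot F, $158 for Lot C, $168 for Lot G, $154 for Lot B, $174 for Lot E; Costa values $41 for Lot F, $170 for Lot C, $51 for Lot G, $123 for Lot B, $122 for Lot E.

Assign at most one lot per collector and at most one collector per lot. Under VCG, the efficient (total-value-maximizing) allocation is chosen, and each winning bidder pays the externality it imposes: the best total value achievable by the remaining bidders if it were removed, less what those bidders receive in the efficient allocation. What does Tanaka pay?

Efficient allocation: Farahani→Lot F ($69), Tanaka→Lot B ($141), Rivera→Lot G ($158), Petrov→Lot E ($174), Costa→Lot C ($170); total welfare W = $712.
Tanaka receives Lot B at value $141, so the others get W − 141 = $571.
Without Tanaka: best allocation of the remaining 4 bidders over all 5 lots is Farahani→Lot B ($101), Rivera→Lot G ($158), Petrov→Lot E ($174), Costa→Lot C ($170), total $603.
VCG payment = (others' best without Tanaka) − (others' welfare with Tanaka) = 603 − 571 = $32.

Tanaka pays $32.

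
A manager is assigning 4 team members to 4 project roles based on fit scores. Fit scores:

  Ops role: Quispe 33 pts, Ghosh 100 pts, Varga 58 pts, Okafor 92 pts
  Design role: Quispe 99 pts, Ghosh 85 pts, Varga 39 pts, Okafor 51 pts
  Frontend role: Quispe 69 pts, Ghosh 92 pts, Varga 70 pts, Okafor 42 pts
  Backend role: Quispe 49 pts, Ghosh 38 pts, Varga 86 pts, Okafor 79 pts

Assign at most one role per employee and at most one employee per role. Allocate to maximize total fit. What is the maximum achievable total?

Max total: 369 pts

Optimal: Quispe→Design role (99 pts), Ghosh→Frontend role (92 pts), Varga→Backend role (86 pts), Okafor→Ops role (92 pts) — total 99+92+86+92 = 369 pts.
Column-greedy (each role in turn goes to its best remaining employee) gives 348 pts, worse by 21.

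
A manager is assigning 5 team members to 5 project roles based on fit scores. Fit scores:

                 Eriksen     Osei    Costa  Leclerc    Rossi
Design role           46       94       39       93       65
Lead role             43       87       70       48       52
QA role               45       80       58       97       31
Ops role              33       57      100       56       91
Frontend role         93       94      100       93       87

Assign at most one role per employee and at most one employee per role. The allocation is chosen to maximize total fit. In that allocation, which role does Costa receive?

Optimal: Eriksen→Frontend role (93 pts), Osei→Design role (94 pts), Costa→Lead role (70 pts), Leclerc→QA role (97 pts), Rossi→Ops role (91 pts) — total 93+94+70+97+91 = 445 pts.
Max-entry greedy (repeatedly take the single best remaining cell) gives 436 pts, worse by 9.
Swapping Costa↔Rossi (Costa→Ops role 100 pts, Rossi→Lead role 52 pts) loses 9.
No other one-to-one assignment exceeds 445 pts.
Costa's own top role is Ops role (100 pts), but forcing Costa→Ops role and reassigning the rest optimally gives only 442 pts — worse by 3.

Costa receives Lead role.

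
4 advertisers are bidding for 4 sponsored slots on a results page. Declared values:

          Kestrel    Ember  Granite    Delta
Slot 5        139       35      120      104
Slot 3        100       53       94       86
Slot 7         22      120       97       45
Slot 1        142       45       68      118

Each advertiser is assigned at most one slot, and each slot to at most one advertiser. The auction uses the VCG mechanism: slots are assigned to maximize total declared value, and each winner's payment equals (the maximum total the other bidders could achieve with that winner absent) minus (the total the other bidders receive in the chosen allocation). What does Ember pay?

Ember pays $3.

Efficient allocation: Kestrel→Slot 5 ($139), Ember→Slot 7 ($120), Granite→Slot 3 ($94), Delta→Slot 1 ($118); total welfare W = $471.
Ember receives Slot 7 at value $120, so the others get W − 120 = $351.
Without Ember: best allocation of the remaining 3 bidders over all 4 slots is Kestrel→Slot 5 ($139), Granite→Slot 7 ($97), Delta→Slot 1 ($118), total $354.
VCG payment = (others' best without Ember) − (others' welfare with Ember) = 354 − 351 = $3.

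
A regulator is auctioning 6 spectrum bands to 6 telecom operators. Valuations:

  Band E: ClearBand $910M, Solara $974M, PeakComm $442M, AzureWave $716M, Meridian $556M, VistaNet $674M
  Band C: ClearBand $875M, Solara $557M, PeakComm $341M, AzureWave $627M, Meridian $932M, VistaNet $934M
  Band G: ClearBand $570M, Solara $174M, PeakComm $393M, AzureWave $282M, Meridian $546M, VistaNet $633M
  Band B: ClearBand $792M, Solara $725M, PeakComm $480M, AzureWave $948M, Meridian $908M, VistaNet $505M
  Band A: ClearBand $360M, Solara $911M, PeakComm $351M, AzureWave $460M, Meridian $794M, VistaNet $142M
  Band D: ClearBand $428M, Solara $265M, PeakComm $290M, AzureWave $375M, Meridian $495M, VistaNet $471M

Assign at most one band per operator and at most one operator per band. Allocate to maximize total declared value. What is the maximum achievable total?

This is the linear assignment problem.
Optimal: ClearBand→Band E ($910M), Solara→Band A ($911M), PeakComm→Band D ($290M), AzureWave→Band B ($948M), Meridian→Band C ($932M), VistaNet→Band G ($633M) — total 910+911+290+948+932+633 = $4624M.
Row-greedy (each operator in turn takes its best remaining band) gives $3945M, worse by 679.
Next-best assignment: ClearBand→Band E, Solara→Band A, PeakComm→Band G, AzureWave→Band B, Meridian→Band D, VistaNet→Band C = $4591M.
Swapping Solara↔PeakComm (Solara→Band D $265M, PeakComm→Band A $351M) loses 585.

Maximum total: $4624M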